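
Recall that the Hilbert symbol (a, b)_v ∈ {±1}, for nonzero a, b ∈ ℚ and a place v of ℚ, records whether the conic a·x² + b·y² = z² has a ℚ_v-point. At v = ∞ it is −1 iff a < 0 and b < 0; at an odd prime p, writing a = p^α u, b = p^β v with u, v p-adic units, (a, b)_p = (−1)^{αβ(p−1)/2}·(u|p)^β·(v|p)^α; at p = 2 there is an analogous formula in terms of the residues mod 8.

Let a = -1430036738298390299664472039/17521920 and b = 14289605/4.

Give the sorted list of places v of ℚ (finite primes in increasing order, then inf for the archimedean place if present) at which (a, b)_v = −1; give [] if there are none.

Mod squares: a ≡ -1450955, b ≡ 49445. Check v ∈ {∞, 2, 3, 5, 7, 11, 13, 17, 23, 29, 31, 37}.
v=2: v_2(a)=-8, v_2(b)=-2; units ≡ 5, 5 (mod 8); ε·ε+αω+βω = 0·0+-8·1+-2·1 ≡ 0  ⇒  (a,b)_2 = +1.
v=31: a=31^3·(≡5), b=31^1·(≡4) mod 31; (5|31)=+1, (4|31)=+1; (−1)^{3·1·15}·(+1)^1·(+1)^3 = -1.
v=∞: -1450955 < 0 and 49445 > 0  ⇒  (a,b)_∞ = +1.
v=37: a=37^1·(≡2), b=37^0·(≡5) mod 37; (2|37)=-1, (5|37)=-1; (−1)^{1·0·18}·(-1)^0·(-1)^1 = -1.
v=13: a=13^-2·(≡3), b=13^0·(≡11) mod 13; (3|13)=+1, (11|13)=-1; (−1)^{-2·0·6}·(+1)^0·(-1)^-2 = +1.
v=23: a=23^1·(≡9), b=23^0·(≡1) mod 23; (9|23)=+1, (1|23)=+1; (−1)^{1·0·11}·(+1)^0·(+1)^1 = +1.
v=7: a=7^2·(≡5), b=7^0·(≡2) mod 7; (5|7)=-1, (2|7)=+1; (−1)^{2·0·3}·(-1)^0·(+1)^2 = +1.
v=17: a=17^4·(≡12), b=17^2·(≡15) mod 17; (12|17)=-1, (15|17)=+1; (−1)^{4·2·8}·(-1)^2·(+1)^4 = +1.
v=3: a=3^-4·(≡1), b=3^0·(≡2) mod 3; (1|3)=+1, (2|3)=-1; (−1)^{-4·0·1}·(+1)^0·(-1)^-4 = +1.
v=29: a=29^4·(≡14), b=29^1·(≡16) mod 29; (14|29)=-1, (16|29)=+1; (−1)^{4·1·14}·(-1)^1·(+1)^4 = -1.
v=11: a=11^7·(≡7), b=11^1·(≡8) mod 11; (7|11)=-1, (8|11)=-1; (−1)^{7·1·5}·(-1)^1·(-1)^7 = -1.
v=5: a=5^-1·(≡4), b=5^1·(≡4) mod 5; (4|5)=+1, (4|5)=+1; (−1)^{-1·1·2}·(+1)^1·(+1)^-1 = +1.
(-1450955, 49445 / ℚ) ramifies at {11, 29, 31, 37}: a division algebra.

[11, 29, 31, 37]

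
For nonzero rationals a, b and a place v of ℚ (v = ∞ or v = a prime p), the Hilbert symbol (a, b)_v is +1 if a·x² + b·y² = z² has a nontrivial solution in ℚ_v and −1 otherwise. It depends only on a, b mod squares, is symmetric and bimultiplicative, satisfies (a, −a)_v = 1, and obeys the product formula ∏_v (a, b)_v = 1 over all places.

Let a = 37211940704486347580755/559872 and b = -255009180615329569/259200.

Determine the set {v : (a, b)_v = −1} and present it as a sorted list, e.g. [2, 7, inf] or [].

[5, 13]

(a, b) ≡ (62985, -2) mod (ℚ^×)²; places V = {2, 3, 5, 11, 13, 17, 19, 29, ∞}.
(a,b)_13: α=5, u≡12; β=4, v≡5 (mod 13); (12|13)=+1, (5|13)=-1; sign (−1)^0·+1^4·-1^5 = -1.
(a,b)_11: α=0, u≡8; β=2, v≡5 (mod 11); (8|11)=-1, (5|11)=+1; sign (−1)^0·-1^2·+1^0 = +1.
(a,b)_29: α=6, u≡26; β=4, v≡14 (mod 29); (26|29)=-1, (14|29)=-1; sign (−1)^0·-1^4·-1^6 = +1.
(a,b)_3: α=-7, u≡1; β=-4, v≡1 (mod 3); (1|3)=+1, (1|3)=+1; sign (−1)^0·+1^-4·+1^-7 = +1.
(a,b)_19: α=3, u≡4; β=2, v≡6 (mod 19); (4|19)=+1, (6|19)=+1; sign (−1)^0·+1^2·+1^3 = +1.
(a,b)_17: α=3, u≡8; β=2, v≡15 (mod 17); (8|17)=+1, (15|17)=+1; sign (−1)^0·+1^2·+1^3 = +1.
(a,b)_2: α=-8, β=-7; u≡1, v≡7 (mod 8); ε(u)ε(v)=0·1, αω(v)=-8·0, βω(u)=-7·0; sum ≡ 0  ⇒  +1.
(a,b)_5: α=1, u≡3; β=-2, v≡2 (mod 5); (3|5)=-1, (2|5)=-1; sign (−1)^0·-1^-2·-1^1 = -1.
(a,b)_∞: sgn(62985)=+, sgn(-2)=−, so +1.
Ram(62985, -2) = {5, 13}; no ℚ_5-point on the conic.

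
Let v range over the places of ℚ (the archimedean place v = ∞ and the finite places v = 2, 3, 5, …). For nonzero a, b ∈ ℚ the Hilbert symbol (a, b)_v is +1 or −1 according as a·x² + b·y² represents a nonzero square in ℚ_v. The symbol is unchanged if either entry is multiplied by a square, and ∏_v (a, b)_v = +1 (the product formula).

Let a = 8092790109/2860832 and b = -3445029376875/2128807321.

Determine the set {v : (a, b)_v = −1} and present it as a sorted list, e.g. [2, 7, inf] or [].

(a, b) ≡ (1802, -323) mod (ℚ^×)²; places V = {2, 3, 5, 13, 17, 19, 23, 29, 37, 43, 53, ∞}.
(a,b)_13: α=-2, u≡7; β=0, v≡11 (mod 13); (7|13)=-1, (11|13)=-1; sign (−1)^0·-1^0·-1^-2 = +1.
(a,b)_23: α=-2, u≡4; β=0, v≡21 (mod 23); (4|23)=+1, (21|23)=-1; sign (−1)^0·+1^0·-1^-2 = +1.
(a,b)_5: α=0, u≡2; β=4, v≡2 (mod 5); (2|5)=-1, (2|5)=-1; sign (−1)^0·-1^4·-1^0 = +1.
(a,b)_3: α=8, u≡2; β=10, v≡1 (mod 3); (2|3)=-1, (1|3)=+1; sign (−1)^0·-1^10·+1^8 = +1.
(a,b)_2: α=-5, β=0; u≡5, v≡5 (mod 8); ε(u)ε(v)=0·0, αω(v)=-5·1, βω(u)=0·1; sum ≡ 1  ⇒  -1.
(a,b)_∞: sgn(1802)=+, sgn(-323)=−, so +1.
(a,b)_53: α=1, u≡33; β=0, v≡5 (mod 53); (33|53)=-1, (5|53)=-1; sign (−1)^0·-1^0·-1^1 = -1.
(a,b)_37: α=2, u≡36; β=-2, v≡27 (mod 37); (36|37)=+1, (27|37)=+1; sign (−1)^0·+1^-2·+1^2 = +1.
(a,b)_29: α=0, u≡5; β=-2, v≡20 (mod 29); (5|29)=+1, (20|29)=+1; sign (−1)^0·+1^-2·+1^0 = +1.
(a,b)_19: α=0, u≡5; β=1, v≡13 (mod 19); (5|19)=+1, (13|19)=-1; sign (−1)^0·+1^1·-1^0 = +1.
(a,b)_17: α=1, u≡4; β=3, v≡13 (mod 17); (4|17)=+1, (13|17)=+1; sign (−1)^0·+1^3·+1^1 = +1.
(a,b)_43: α=0, u≡37; β=-2, v≡1 (mod 43); (37|43)=-1, (1|43)=+1; sign (−1)^0·-1^-2·+1^0 = +1.
|Ram(1802, -323)| = 2, even; anisotropic at {2, 53}.

[2, 53]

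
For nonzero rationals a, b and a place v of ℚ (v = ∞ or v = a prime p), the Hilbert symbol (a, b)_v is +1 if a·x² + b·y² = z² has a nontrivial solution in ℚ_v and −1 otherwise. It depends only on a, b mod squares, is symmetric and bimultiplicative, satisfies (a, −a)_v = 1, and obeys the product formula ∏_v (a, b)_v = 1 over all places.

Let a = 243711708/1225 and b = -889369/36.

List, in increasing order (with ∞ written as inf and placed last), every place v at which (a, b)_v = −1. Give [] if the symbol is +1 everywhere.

Mod squares: a ≡ 72447, b ≡ -481. Check v ∈ {∞, 2, 3, 5, 7, 13, 19, 29, 31, 37, 41, 43}.
v=3: a=3^1·(≡2), b=3^-2·(≡2) mod 3; (2|3)=-1, (2|3)=-1; (−1)^{1·-2·1}·(-1)^-2·(-1)^1 = -1.
v=29: a=29^2·(≡7), b=29^0·(≡17) mod 29; (7|29)=+1, (17|29)=-1; (−1)^{2·0·14}·(+1)^0·(-1)^2 = +1.
v=5: a=5^-2·(≡2), b=5^0·(≡1) mod 5; (2|5)=-1, (1|5)=+1; (−1)^{-2·0·2}·(-1)^0·(+1)^-2 = +1.
v=19: a=19^1·(≡12), b=19^0·(≡18) mod 19; (12|19)=-1, (18|19)=-1; (−1)^{1·0·9}·(-1)^0·(-1)^1 = -1.
v=2: v_2(a)=2, v_2(b)=-2; units ≡ 7, 7 (mod 8); ε·ε+αω+βω = 1·1+2·0+-2·0 ≡ 1  ⇒  (a,b)_2 = -1.
v=43: a=43^0·(≡31), b=43^2·(≡38) mod 43; (31|43)=+1, (38|43)=+1; (−1)^{0·2·21}·(+1)^2·(+1)^0 = +1.
v=41: a=41^1·(≡23), b=41^0·(≡24) mod 41; (23|41)=+1, (24|41)=-1; (−1)^{1·0·20}·(+1)^0·(-1)^1 = -1.
v=7: a=7^-2·(≡4), b=7^0·(≡2) mod 7; (4|7)=+1, (2|7)=+1; (−1)^{-2·0·3}·(+1)^0·(+1)^-2 = +1.
v=∞: 72447 > 0 and -481 < 0  ⇒  (a,b)_∞ = +1.
v=31: a=31^1·(≡12), b=31^0·(≡29) mod 31; (12|31)=-1, (29|31)=-1; (−1)^{1·0·15}·(-1)^0·(-1)^1 = -1.
v=13: a=13^0·(≡2), b=13^1·(≡11) mod 13; (2|13)=-1, (11|13)=-1; (−1)^{0·1·6}·(-1)^1·(-1)^0 = -1.
v=37: a=37^0·(≡27), b=37^1·(≡24) mod 37; (27|37)=+1, (24|37)=-1; (−1)^{0·1·18}·(+1)^1·(-1)^0 = +1.
(72447, -481 / ℚ) ramifies at {2, 3, 13, 19, 31, 41}: a division algebra.

[2, 3, 13, 19, 31, 41]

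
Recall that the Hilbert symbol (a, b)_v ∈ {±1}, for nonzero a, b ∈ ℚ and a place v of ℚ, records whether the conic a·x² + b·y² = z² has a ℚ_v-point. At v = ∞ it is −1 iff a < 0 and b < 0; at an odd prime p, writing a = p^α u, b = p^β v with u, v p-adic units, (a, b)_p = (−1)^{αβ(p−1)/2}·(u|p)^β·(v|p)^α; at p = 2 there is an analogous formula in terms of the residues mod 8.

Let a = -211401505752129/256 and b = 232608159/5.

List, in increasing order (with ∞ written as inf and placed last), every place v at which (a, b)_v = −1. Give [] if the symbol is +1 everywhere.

[2, 7, 29, 37]

(a, b) ≡ (-3441, 94395) mod (ℚ^×)²; places V = {2, 3, 5, 7, 11, 29, 31, 37, ∞}.
(a,b)_3: α=3, u≡2; β=3, v≡1 (mod 3); (2|3)=-1, (1|3)=+1; sign (−1)^1·-1^3·+1^3 = +1.
(a,b)_29: α=2, u≡17; β=1, v≡7 (mod 29); (17|29)=-1, (7|29)=+1; sign (−1)^0·-1^1·+1^2 = -1.
(a,b)_5: α=0, u≡1; β=-1, v≡4 (mod 5); (1|5)=+1, (4|5)=+1; sign (−1)^0·+1^-1·+1^0 = +1.
(a,b)_7: α=2, u≡5; β=1, v≡6 (mod 7); (5|7)=-1, (6|7)=-1; sign (−1)^0·-1^1·-1^2 = -1.
(a,b)_∞: sgn(-3441)=−, sgn(94395)=+, so +1.
(a,b)_37: α=3, u≡13; β=2, v≡31 (mod 37); (13|37)=-1, (31|37)=-1; sign (−1)^0·-1^2·-1^3 = -1.
(a,b)_31: α=1, u≡15; β=1, v≡25 (mod 31); (15|31)=-1, (25|31)=+1; sign (−1)^1·-1^1·+1^1 = +1.
(a,b)_11: α=2, u≡2; β=0, v≡5 (mod 11); (2|11)=-1, (5|11)=+1; sign (−1)^0·-1^0·+1^2 = +1.
(a,b)_2: α=-8, β=0; u≡7, v≡3 (mod 8); ε(u)ε(v)=1·1, αω(v)=-8·1, βω(u)=0·0; sum ≡ 1  ⇒  -1.
(-3441, 94395 / ℚ) ramifies at {2, 7, 29, 37}: a division algebra.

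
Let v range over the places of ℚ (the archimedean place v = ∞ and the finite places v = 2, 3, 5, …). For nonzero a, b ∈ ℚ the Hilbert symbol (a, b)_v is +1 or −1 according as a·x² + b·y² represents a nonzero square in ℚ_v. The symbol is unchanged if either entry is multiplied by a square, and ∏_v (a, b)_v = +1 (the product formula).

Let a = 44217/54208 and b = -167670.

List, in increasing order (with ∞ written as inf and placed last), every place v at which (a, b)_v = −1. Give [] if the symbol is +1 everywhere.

[]

Mod squares: a ≡ 119, b ≡ -230. Check v ∈ {∞, 2, 3, 5, 7, 11, 17, 23}.
v=11: a=11^-2·(≡1), b=11^0·(≡3) mod 11; (1|11)=+1, (3|11)=+1; (−1)^{-2·0·5}·(+1)^0·(+1)^-2 = +1.
v=3: a=3^2·(≡2), b=3^6·(≡1) mod 3; (2|3)=-1, (1|3)=+1; (−1)^{2·6·1}·(-1)^6·(+1)^2 = +1.
v=7: a=7^-1·(≡6), b=7^0·(≡1) mod 7; (6|7)=-1, (1|7)=+1; (−1)^{-1·0·3}·(-1)^0·(+1)^-1 = +1.
v=5: a=5^0·(≡4), b=5^1·(≡1) mod 5; (4|5)=+1, (1|5)=+1; (−1)^{0·1·2}·(+1)^1·(+1)^0 = +1.
v=17: a=17^3·(≡5), b=17^0·(≡1) mod 17; (5|17)=-1, (1|17)=+1; (−1)^{3·0·8}·(-1)^0·(+1)^3 = +1.
v=∞: 119 > 0 and -230 < 0  ⇒  (a,b)_∞ = +1.
v=23: a=23^0·(≡4), b=23^1·(≡1) mod 23; (4|23)=+1, (1|23)=+1; (−1)^{0·1·11}·(+1)^1·(+1)^0 = +1.
v=2: v_2(a)=-6, v_2(b)=1; units ≡ 7, 5 (mod 8); ε·ε+αω+βω = 1·0+-6·1+1·0 ≡ 0  ⇒  (a,b)_2 = +1.
Ram(a, b) = ∅: the form 119·x² + -230·y² − z² is isotropic over every ℚ_v, so by Hasse–Minkowski it is isotropic over ℚ.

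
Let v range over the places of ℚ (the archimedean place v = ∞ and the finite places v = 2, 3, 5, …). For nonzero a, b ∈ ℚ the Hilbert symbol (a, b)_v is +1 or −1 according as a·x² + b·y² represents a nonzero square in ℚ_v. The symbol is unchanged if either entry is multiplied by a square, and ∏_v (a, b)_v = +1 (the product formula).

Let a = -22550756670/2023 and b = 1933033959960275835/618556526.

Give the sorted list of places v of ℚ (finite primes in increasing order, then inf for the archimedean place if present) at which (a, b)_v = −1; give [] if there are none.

(a, b) ≡ (-210, 17290) mod (ℚ^×)²; places V = {2, 3, 5, 7, 13, 17, 19, 23, 37, ∞}.
(a,b)_5: α=1, u≡2; β=1, v≡2 (mod 5); (2|5)=-1, (2|5)=-1; sign (−1)^0·-1^1·-1^1 = +1.
(a,b)_∞: sgn(-210)=−, sgn(17290)=+, so +1.
(a,b)_23: α=0, u≡7; β=-2, v≡15 (mod 23); (7|23)=-1, (15|23)=-1; sign (−1)^0·-1^-2·-1^0 = +1.
(a,b)_3: α=3, u≡2; β=4, v≡1 (mod 3); (2|3)=-1, (1|3)=+1; sign (−1)^0·-1^4·+1^3 = +1.
(a,b)_13: α=2, u≡2; β=5, v≡3 (mod 13); (2|13)=-1, (3|13)=+1; sign (−1)^0·-1^5·+1^2 = -1.
(a,b)_2: α=1, β=-1; u≡7, v≡5 (mod 8); ε(u)ε(v)=1·0, αω(v)=1·1, βω(u)=-1·0; sum ≡ 1  ⇒  -1.
(a,b)_19: α=2, u≡3; β=3, v≡7 (mod 19); (3|19)=-1, (7|19)=+1; sign (−1)^0·-1^3·+1^2 = -1.
(a,b)_17: α=-2, u≡14; β=-4, v≡13 (mod 17); (14|17)=-1, (13|17)=+1; sign (−1)^0·-1^-4·+1^-2 = +1.
(a,b)_7: α=-1, u≡3; β=-1, v≡3 (mod 7); (3|7)=-1, (3|7)=-1; sign (−1)^1·-1^-1·-1^-1 = -1.
(a,b)_37: α=2, u≡21; β=4, v≡9 (mod 37); (21|37)=+1, (9|37)=+1; sign (−1)^0·+1^4·+1^2 = +1.
Ram(-210, 17290) = {2, 7, 13, 19}; no ℚ_2-point on the conic.

[2, 7, 13, 19]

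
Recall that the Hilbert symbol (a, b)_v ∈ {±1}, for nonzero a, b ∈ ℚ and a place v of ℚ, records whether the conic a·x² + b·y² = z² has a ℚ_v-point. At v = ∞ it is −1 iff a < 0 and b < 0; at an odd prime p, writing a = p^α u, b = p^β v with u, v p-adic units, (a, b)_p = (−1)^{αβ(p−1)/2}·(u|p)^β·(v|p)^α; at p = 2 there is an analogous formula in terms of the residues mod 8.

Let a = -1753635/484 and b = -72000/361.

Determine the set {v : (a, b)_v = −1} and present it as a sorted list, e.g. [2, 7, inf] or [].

[5, 13, 17, inf]

(a, b) ≡ (-3315, -5) mod (ℚ^×)²; places V = {2, 3, 5, 11, 13, 17, 19, 23, ∞}.
(a,b)_19: α=0, u≡3; β=-2, v≡10 (mod 19); (3|19)=-1, (10|19)=-1; sign (−1)^0·-1^-2·-1^0 = +1.
(a,b)_13: α=1, u≡2; β=0, v≡2 (mod 13); (2|13)=-1, (2|13)=-1; sign (−1)^0·-1^0·-1^1 = -1.
(a,b)_3: α=1, u≡2; β=2, v≡1 (mod 3); (2|3)=-1, (1|3)=+1; sign (−1)^0·-1^2·+1^1 = +1.
(a,b)_11: α=-2, u≡10; β=0, v≡8 (mod 11); (10|11)=-1, (8|11)=-1; sign (−1)^0·-1^0·-1^-2 = +1.
(a,b)_2: α=-2, β=6; u≡5, v≡3 (mod 8); ε(u)ε(v)=0·1, αω(v)=-2·1, βω(u)=6·1; sum ≡ 0  ⇒  +1.
(a,b)_∞: sgn(-3315)=−, sgn(-5)=−, so -1.
(a,b)_23: α=2, u≡20; β=0, v≡8 (mod 23); (20|23)=-1, (8|23)=+1; sign (−1)^0·-1^0·+1^2 = +1.
(a,b)_5: α=1, u≡2; β=3, v≡4 (mod 5); (2|5)=-1, (4|5)=+1; sign (−1)^0·-1^3·+1^1 = -1.
(a,b)_17: α=1, u≡15; β=0, v≡3 (mod 17); (15|17)=+1, (3|17)=-1; sign (−1)^0·+1^0·-1^1 = -1.
|Ram(-3315, -5)| = 4, even; anisotropic at {5, 13, 17, ∞}.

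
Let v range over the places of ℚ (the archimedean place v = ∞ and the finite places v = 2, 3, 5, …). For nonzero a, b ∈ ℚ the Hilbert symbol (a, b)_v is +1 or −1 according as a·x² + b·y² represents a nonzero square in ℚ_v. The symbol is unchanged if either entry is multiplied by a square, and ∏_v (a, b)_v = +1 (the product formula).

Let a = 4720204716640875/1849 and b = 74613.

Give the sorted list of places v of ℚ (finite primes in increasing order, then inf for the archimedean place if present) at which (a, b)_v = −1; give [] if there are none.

Mod squares: a ≡ 33915, b ≡ 74613. Check v ∈ {∞, 2, 3, 5, 7, 11, 17, 19, 43}.
v=5: a=5^3·(≡3), b=5^0·(≡3) mod 5; (3|5)=-1, (3|5)=-1; (−1)^{3·0·2}·(-1)^0·(-1)^3 = -1.
v=19: a=19^3·(≡2), b=19^1·(≡13) mod 19; (2|19)=-1, (13|19)=-1; (−1)^{3·1·9}·(-1)^1·(-1)^3 = -1.
v=∞: 33915 > 0 and 74613 > 0  ⇒  (a,b)_∞ = +1.
v=2: v_2(a)=0, v_2(b)=0; units ≡ 3, 5 (mod 8); ε·ε+αω+βω = 1·0+0·1+0·1 ≡ 0  ⇒  (a,b)_2 = +1.
v=43: a=43^-2·(≡21), b=43^0·(≡8) mod 43; (21|43)=+1, (8|43)=-1; (−1)^{-2·0·21}·(+1)^0·(-1)^-2 = +1.
v=7: a=7^3·(≡2), b=7^1·(≡5) mod 7; (2|7)=+1, (5|7)=-1; (−1)^{3·1·3}·(+1)^1·(-1)^3 = +1.
v=17: a=17^3·(≡11), b=17^1·(≡3) mod 17; (11|17)=-1, (3|17)=-1; (−1)^{3·1·8}·(-1)^1·(-1)^3 = +1.
v=3: a=3^3·(≡1), b=3^1·(≡1) mod 3; (1|3)=+1, (1|3)=+1; (−1)^{3·1·1}·(+1)^1·(+1)^3 = -1.
v=11: a=11^2·(≡8), b=11^1·(≡7) mod 11; (8|11)=-1, (7|11)=-1; (−1)^{2·1·5}·(-1)^1·(-1)^2 = -1.
Ram(33915, 74613) = {3, 5, 11, 19}; no ℚ_3-point on the conic.

[3, 5, 11, 19]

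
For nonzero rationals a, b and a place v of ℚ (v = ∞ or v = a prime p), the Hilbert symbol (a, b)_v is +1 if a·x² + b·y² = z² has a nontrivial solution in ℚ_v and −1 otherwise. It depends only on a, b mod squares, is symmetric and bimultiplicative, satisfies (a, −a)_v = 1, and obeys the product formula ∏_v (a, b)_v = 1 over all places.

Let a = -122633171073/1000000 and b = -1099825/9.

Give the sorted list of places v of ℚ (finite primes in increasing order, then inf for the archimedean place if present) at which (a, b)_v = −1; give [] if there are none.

Mod squares: a ≡ -5675097, b ≡ -43993. Check v ∈ {∞, 2, 3, 5, 7, 29, 37, 41, 43}.
v=41: a=41^1·(≡8), b=41^1·(≡17) mod 41; (8|41)=+1, (17|41)=-1; (−1)^{1·1·20}·(+1)^1·(-1)^1 = -1.
v=37: a=37^1·(≡21), b=37^1·(≡19) mod 37; (21|37)=+1, (19|37)=-1; (−1)^{1·1·18}·(+1)^1·(-1)^1 = -1.
v=29: a=29^1·(≡13), b=29^1·(≡4) mod 29; (13|29)=+1, (4|29)=+1; (−1)^{1·1·14}·(+1)^1·(+1)^1 = +1.
v=7: a=7^4·(≡5), b=7^0·(≡4) mod 7; (5|7)=-1, (4|7)=+1; (−1)^{4·0·3}·(-1)^0·(+1)^4 = +1.
v=2: v_2(a)=-6, v_2(b)=0; units ≡ 7, 7 (mod 8); ε·ε+αω+βω = 1·1+-6·0+0·0 ≡ 1  ⇒  (a,b)_2 = -1.
v=5: a=5^-6·(≡3), b=5^2·(≡3) mod 5; (3|5)=-1, (3|5)=-1; (−1)^{-6·2·2}·(-1)^2·(-1)^-6 = +1.
v=43: a=43^1·(≡13), b=43^0·(≡8) mod 43; (13|43)=+1, (8|43)=-1; (−1)^{1·0·21}·(+1)^0·(-1)^1 = -1.
v=3: a=3^3·(≡2), b=3^-2·(≡2) mod 3; (2|3)=-1, (2|3)=-1; (−1)^{3·-2·1}·(-1)^-2·(-1)^3 = -1.
v=∞: -5675097 < 0 and -43993 < 0  ⇒  (a,b)_∞ = -1.
|Ram(-5675097, -43993)| = 6, even; anisotropic at {2, 3, 37, 41, 43, ∞}.

[2, 3, 37, 41, 43, inf]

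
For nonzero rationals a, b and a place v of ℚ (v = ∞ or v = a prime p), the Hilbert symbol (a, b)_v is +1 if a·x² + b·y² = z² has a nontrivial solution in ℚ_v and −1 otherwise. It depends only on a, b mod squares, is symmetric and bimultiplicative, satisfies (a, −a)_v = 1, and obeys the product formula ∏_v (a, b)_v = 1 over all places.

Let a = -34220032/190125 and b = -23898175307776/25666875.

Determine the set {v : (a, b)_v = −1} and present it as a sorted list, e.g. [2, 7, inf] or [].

(a, b) ≡ (-3410, -3) mod (ℚ^×)²; places V = {2, 3, 5, 7, 11, 13, 31, ∞}.
(a,b)_2: α=11, β=22; u≡7, v≡5 (mod 8); ε(u)ε(v)=1·0, αω(v)=11·1, βω(u)=22·0; sum ≡ 1  ⇒  -1.
(a,b)_7: α=2, u≡3; β=2, v≡2 (mod 7); (3|7)=-1, (2|7)=+1; sign (−1)^0·-1^2·+1^2 = +1.
(a,b)_11: α=1, u≡9; β=2, v≡10 (mod 11); (9|11)=+1, (10|11)=-1; sign (−1)^0·+1^2·-1^1 = -1.
(a,b)_13: α=-2, u≡9; β=-2, v≡4 (mod 13); (9|13)=+1, (4|13)=+1; sign (−1)^0·+1^-2·+1^-2 = +1.
(a,b)_5: α=-3, u≡3; β=-4, v≡2 (mod 5); (3|5)=-1, (2|5)=-1; sign (−1)^0·-1^-4·-1^-3 = -1.
(a,b)_31: α=1, u≡19; β=2, v≡7 (mod 31); (19|31)=+1, (7|31)=+1; sign (−1)^0·+1^2·+1^1 = +1.
(a,b)_3: α=-2, u≡1; β=-5, v≡2 (mod 3); (1|3)=+1, (2|3)=-1; sign (−1)^0·+1^-5·-1^-2 = +1.
(a,b)_∞: sgn(-3410)=−, sgn(-3)=−, so -1.
(-3410, -3 / ℚ) ramifies at {2, 5, 11, ∞}: a division algebra.

[2, 5, 11, inf]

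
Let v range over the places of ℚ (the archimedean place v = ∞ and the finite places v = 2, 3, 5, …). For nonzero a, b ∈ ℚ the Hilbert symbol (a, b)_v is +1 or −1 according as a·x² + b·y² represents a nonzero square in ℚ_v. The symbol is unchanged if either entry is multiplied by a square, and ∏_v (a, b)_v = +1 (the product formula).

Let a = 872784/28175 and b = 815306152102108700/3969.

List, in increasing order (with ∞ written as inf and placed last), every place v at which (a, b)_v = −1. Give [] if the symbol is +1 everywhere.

Mod squares: a ≡ 139403, b ≡ 419543. Check v ∈ {∞, 2, 3, 5, 7, 11, 17, 19, 23, 29, 37}.
v=37: a=37^0·(≡18), b=37^1·(≡18) mod 37; (18|37)=-1, (18|37)=-1; (−1)^{0·1·18}·(-1)^1·(-1)^0 = -1.
v=19: a=19^1·(≡3), b=19^2·(≡5) mod 19; (3|19)=-1, (5|19)=+1; (−1)^{1·2·9}·(-1)^2·(+1)^1 = +1.
v=7: a=7^-2·(≡3), b=7^-2·(≡3) mod 7; (3|7)=-1, (3|7)=-1; (−1)^{-2·-2·3}·(-1)^-2·(-1)^-2 = +1.
v=11: a=11^1·(≡3), b=11^2·(≡4) mod 11; (3|11)=+1, (4|11)=+1; (−1)^{1·2·5}·(+1)^2·(+1)^1 = +1.
v=5: a=5^-2·(≡2), b=5^2·(≡2) mod 5; (2|5)=-1, (2|5)=-1; (−1)^{-2·2·2}·(-1)^2·(-1)^-2 = +1.
v=3: a=3^2·(≡2), b=3^-4·(≡2) mod 3; (2|3)=-1, (2|3)=-1; (−1)^{2·-4·1}·(-1)^-4·(-1)^2 = +1.
v=∞: 139403 > 0 and 419543 > 0  ⇒  (a,b)_∞ = +1.
v=29: a=29^1·(≡25), b=29^3·(≡28) mod 29; (25|29)=+1, (28|29)=+1; (−1)^{1·3·14}·(+1)^3·(+1)^1 = +1.
v=2: v_2(a)=4, v_2(b)=2; units ≡ 3, 7 (mod 8); ε·ε+αω+βω = 1·1+4·0+2·1 ≡ 1  ⇒  (a,b)_2 = -1.
v=17: a=17^0·(≡12), b=17^1·(≡7) mod 17; (12|17)=-1, (7|17)=-1; (−1)^{0·1·8}·(-1)^1·(-1)^0 = -1.
v=23: a=23^-1·(≡12), b=23^3·(≡18) mod 23; (12|23)=+1, (18|23)=+1; (−1)^{-1·3·11}·(+1)^3·(+1)^-1 = -1.
|Ram(139403, 419543)| = 4, even; anisotropic at {2, 17, 23, 37}.

[2, 17, 23, 37]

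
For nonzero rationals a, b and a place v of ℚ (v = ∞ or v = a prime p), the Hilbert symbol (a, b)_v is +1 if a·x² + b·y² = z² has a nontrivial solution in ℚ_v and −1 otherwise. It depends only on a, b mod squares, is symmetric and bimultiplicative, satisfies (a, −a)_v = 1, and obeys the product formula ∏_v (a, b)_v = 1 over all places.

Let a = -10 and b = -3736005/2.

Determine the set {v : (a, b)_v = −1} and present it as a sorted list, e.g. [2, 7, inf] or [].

(a, b) ≡ (-10, -152490) mod (ℚ^×)²; places V = {2, 3, 5, 7, 13, 17, 23, ∞}.
(a,b)_13: α=0, u≡3; β=1, v≡3 (mod 13); (3|13)=+1, (3|13)=+1; sign (−1)^0·+1^1·+1^0 = +1.
(a,b)_5: α=1, u≡3; β=1, v≡2 (mod 5); (3|5)=-1, (2|5)=-1; sign (−1)^0·-1^1·-1^1 = +1.
(a,b)_3: α=0, u≡2; β=1, v≡2 (mod 3); (2|3)=-1, (2|3)=-1; sign (−1)^0·-1^1·-1^0 = -1.
(a,b)_7: α=0, u≡4; β=2, v≡3 (mod 7); (4|7)=+1, (3|7)=-1; sign (−1)^0·+1^2·-1^0 = +1.
(a,b)_17: α=0, u≡7; β=1, v≡14 (mod 17); (7|17)=-1, (14|17)=-1; sign (−1)^0·-1^1·-1^0 = -1.
(a,b)_23: α=0, u≡13; β=1, v≡7 (mod 23); (13|23)=+1, (7|23)=-1; sign (−1)^0·+1^1·-1^0 = +1.
(a,b)_∞: sgn(-10)=−, sgn(-152490)=−, so -1.
(a,b)_2: α=1, β=-1; u≡3, v≡3 (mod 8); ε(u)ε(v)=1·1, αω(v)=1·1, βω(u)=-1·1; sum ≡ 1  ⇒  -1.
|Ram(-10, -152490)| = 4, even; anisotropic at {2, 3, 17, ∞}.

[2, 3, 17, inf]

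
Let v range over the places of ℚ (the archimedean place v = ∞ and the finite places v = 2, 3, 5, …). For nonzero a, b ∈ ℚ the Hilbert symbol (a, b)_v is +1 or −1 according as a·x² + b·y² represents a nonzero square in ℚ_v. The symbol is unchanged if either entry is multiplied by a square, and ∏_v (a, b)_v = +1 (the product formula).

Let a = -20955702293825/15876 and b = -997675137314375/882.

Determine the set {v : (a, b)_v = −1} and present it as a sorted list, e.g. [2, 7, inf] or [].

(a, b) ≡ (-17, -23374) mod (ℚ^×)²; places V = {2, 3, 5, 7, 13, 17, 19, 29, 31, ∞}.
(a,b)_31: α=2, u≡9; β=3, v≡24 (mod 31); (9|31)=+1, (24|31)=-1; sign (−1)^0·+1^3·-1^2 = +1.
(a,b)_∞: sgn(-17)=−, sgn(-23374)=−, so -1.
(a,b)_29: α=2, u≡3; β=3, v≡7 (mod 29); (3|29)=-1, (7|29)=+1; sign (−1)^0·-1^3·+1^2 = -1.
(a,b)_5: α=2, u≡2; β=4, v≡1 (mod 5); (2|5)=-1, (1|5)=+1; sign (−1)^0·-1^4·+1^2 = +1.
(a,b)_19: α=2, u≡13; β=0, v≡2 (mod 19); (13|19)=-1, (2|19)=-1; sign (−1)^0·-1^0·-1^2 = +1.
(a,b)_7: α=-2, u≡1; β=-2, v≡3 (mod 7); (1|7)=+1, (3|7)=-1; sign (−1)^0·+1^-2·-1^-2 = +1.
(a,b)_13: α=2, u≡10; β=3, v≡4 (mod 13); (10|13)=+1, (4|13)=+1; sign (−1)^0·+1^3·+1^2 = +1.
(a,b)_17: α=1, u≡4; β=0, v≡13 (mod 17); (4|17)=+1, (13|17)=+1; sign (−1)^0·+1^0·+1^1 = +1.
(a,b)_2: α=-2, β=-1; u≡7, v≡1 (mod 8); ε(u)ε(v)=1·0, αω(v)=-2·0, βω(u)=-1·0; sum ≡ 0  ⇒  +1.
(a,b)_3: α=-4, u≡1; β=-2, v≡2 (mod 3); (1|3)=+1, (2|3)=-1; sign (−1)^0·+1^-2·-1^-4 = +1.
|Ram(-17, -23374)| = 2, even; anisotropic at {29, ∞}.

[29, inf]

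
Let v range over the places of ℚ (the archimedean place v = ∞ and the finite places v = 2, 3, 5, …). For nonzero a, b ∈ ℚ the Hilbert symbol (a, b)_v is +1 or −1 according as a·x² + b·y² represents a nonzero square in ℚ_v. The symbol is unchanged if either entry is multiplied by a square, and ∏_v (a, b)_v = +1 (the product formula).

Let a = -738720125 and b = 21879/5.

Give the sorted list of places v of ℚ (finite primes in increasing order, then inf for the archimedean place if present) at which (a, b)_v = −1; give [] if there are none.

(a, b) ≡ (-5, 12155) mod (ℚ^×)²; places V = {2, 3, 5, 11, 13, 17, ∞}.
(a,b)_3: α=0, u≡1; β=2, v≡2 (mod 3); (1|3)=+1, (2|3)=-1; sign (−1)^0·+1^2·-1^0 = +1.
(a,b)_5: α=3, u≡4; β=-1, v≡4 (mod 5); (4|5)=+1, (4|5)=+1; sign (−1)^0·+1^-1·+1^3 = +1.
(a,b)_∞: sgn(-5)=−, sgn(12155)=+, so +1.
(a,b)_17: α=2, u≡12; β=1, v≡16 (mod 17); (12|17)=-1, (16|17)=+1; sign (−1)^0·-1^1·+1^2 = -1.
(a,b)_11: α=2, u≡7; β=1, v≡4 (mod 11); (7|11)=-1, (4|11)=+1; sign (−1)^0·-1^1·+1^2 = -1.
(a,b)_13: α=2, u≡8; β=1, v≡9 (mod 13); (8|13)=-1, (9|13)=+1; sign (−1)^0·-1^1·+1^2 = -1.
(a,b)_2: α=0, β=0; u≡3, v≡3 (mod 8); ε(u)ε(v)=1·1, αω(v)=0·1, βω(u)=0·1; sum ≡ 1  ⇒  -1.
|Ram(-5, 12155)| = 4, even; anisotropic at {2, 11, 13, 17}.

[2, 11, 13, 17]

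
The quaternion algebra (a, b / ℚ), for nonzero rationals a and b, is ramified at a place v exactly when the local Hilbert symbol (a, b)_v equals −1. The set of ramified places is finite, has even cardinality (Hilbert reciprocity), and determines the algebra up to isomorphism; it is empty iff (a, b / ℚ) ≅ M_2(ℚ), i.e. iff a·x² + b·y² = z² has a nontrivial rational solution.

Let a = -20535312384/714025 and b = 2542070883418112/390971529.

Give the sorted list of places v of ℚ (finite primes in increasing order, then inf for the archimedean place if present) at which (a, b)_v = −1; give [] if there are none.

(a, b) ≡ (-34, 2) mod (ℚ^×)²; places V = {2, 3, 5, 13, 17, ∞}.
(a,b)_13: α=-4, u≡2; β=-6, v≡11 (mod 13); (2|13)=-1, (11|13)=-1; sign (−1)^0·-1^-6·-1^-4 = +1.
(a,b)_2: α=27, β=43; u≡7, v≡1 (mod 8); ε(u)ε(v)=1·0, αω(v)=27·0, βω(u)=43·0; sum ≡ 0  ⇒  +1.
(a,b)_3: α=2, u≡2; β=-4, v≡2 (mod 3); (2|3)=-1, (2|3)=-1; sign (−1)^0·-1^-4·-1^2 = +1.
(a,b)_∞: sgn(-34)=−, sgn(2)=+, so +1.
(a,b)_17: α=1, u≡8; β=2, v≡2 (mod 17); (8|17)=+1, (2|17)=+1; sign (−1)^0·+1^2·+1^1 = +1.
(a,b)_5: α=-2, u≡1; β=0, v≡3 (mod 5); (1|5)=+1, (3|5)=-1; sign (−1)^0·+1^0·-1^-2 = +1.
Every local symbol is +1, so the conic -34·x² + 2·y² = z² has ℚ_v-points for all v and hence a ℚ-point; (a, b / ℚ) ≅ M_2(ℚ).

[]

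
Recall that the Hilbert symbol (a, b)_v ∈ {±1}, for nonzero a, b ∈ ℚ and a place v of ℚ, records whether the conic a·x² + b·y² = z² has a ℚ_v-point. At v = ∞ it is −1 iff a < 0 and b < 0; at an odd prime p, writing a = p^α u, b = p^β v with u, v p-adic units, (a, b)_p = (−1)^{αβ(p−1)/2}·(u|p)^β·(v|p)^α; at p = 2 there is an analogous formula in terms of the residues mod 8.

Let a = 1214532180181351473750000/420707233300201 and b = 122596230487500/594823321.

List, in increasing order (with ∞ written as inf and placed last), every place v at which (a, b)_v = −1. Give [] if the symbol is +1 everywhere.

[2, 31]

(a, b) ≡ (55, 155) mod (ℚ^×)²; places V = {2, 3, 5, 7, 11, 29, 31, ∞}.
(a,b)_7: α=8, u≡6; β=4, v≡1 (mod 7); (6|7)=-1, (1|7)=+1; sign (−1)^0·-1^4·+1^8 = +1.
(a,b)_∞: sgn(55)=+, sgn(155)=+, so +1.
(a,b)_11: α=7, u≡9; β=4, v≡1 (mod 11); (9|11)=+1, (1|11)=+1; sign (−1)^0·+1^4·+1^7 = +1.
(a,b)_2: α=4, β=2; u≡7, v≡3 (mod 8); ε(u)ε(v)=1·1, αω(v)=4·1, βω(u)=2·0; sum ≡ 1  ⇒  -1.
(a,b)_29: α=-10, u≡17; β=-6, v≡26 (mod 29); (17|29)=-1, (26|29)=-1; sign (−1)^0·-1^-6·-1^-10 = +1.
(a,b)_5: α=7, u≡4; β=5, v≡1 (mod 5); (4|5)=+1, (1|5)=+1; sign (−1)^0·+1^5·+1^7 = +1.
(a,b)_31: α=2, u≡11; β=1, v≡1 (mod 31); (11|31)=-1, (1|31)=+1; sign (−1)^0·-1^1·+1^2 = -1.
(a,b)_3: α=2, u≡1; β=2, v≡2 (mod 3); (1|3)=+1, (2|3)=-1; sign (−1)^0·+1^2·-1^2 = +1.
Ram(55, 155) = {2, 31}; no ℚ_2-point on the conic.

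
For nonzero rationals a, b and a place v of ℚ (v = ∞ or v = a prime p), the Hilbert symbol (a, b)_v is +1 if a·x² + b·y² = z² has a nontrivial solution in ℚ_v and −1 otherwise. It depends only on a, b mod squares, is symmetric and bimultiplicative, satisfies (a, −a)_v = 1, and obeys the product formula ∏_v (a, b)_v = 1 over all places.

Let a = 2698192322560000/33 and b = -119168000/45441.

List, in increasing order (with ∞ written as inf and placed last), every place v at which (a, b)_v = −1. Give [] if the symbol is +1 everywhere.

Mod squares: a ≡ 627, b ≡ -53295. Check v ∈ {∞, 2, 3, 5, 7, 11, 17, 19}.
v=7: a=7^4·(≡1), b=7^2·(≡6) mod 7; (1|7)=+1, (6|7)=-1; (−1)^{4·2·3}·(+1)^2·(-1)^4 = +1.
v=2: v_2(a)=18, v_2(b)=10; units ≡ 3, 1 (mod 8); ε·ε+αω+βω = 1·0+18·0+10·1 ≡ 0  ⇒  (a,b)_2 = +1.
v=∞: 627 > 0 and -53295 < 0  ⇒  (a,b)_∞ = +1.
v=11: a=11^-1·(≡8), b=11^-1·(≡10) mod 11; (8|11)=-1, (10|11)=-1; (−1)^{-1·-1·5}·(-1)^-1·(-1)^-1 = -1.
v=3: a=3^-1·(≡2), b=3^-5·(≡1) mod 3; (2|3)=-1, (1|3)=+1; (−1)^{-1·-5·1}·(-1)^-5·(+1)^-1 = +1.
v=19: a=19^3·(≡18), b=19^1·(≡17) mod 19; (18|19)=-1, (17|19)=+1; (−1)^{3·1·9}·(-1)^1·(+1)^3 = +1.
v=5: a=5^4·(≡2), b=5^3·(≡1) mod 5; (2|5)=-1, (1|5)=+1; (−1)^{4·3·2}·(-1)^3·(+1)^4 = -1.
v=17: a=17^0·(≡2), b=17^-1·(≡7) mod 17; (2|17)=+1, (7|17)=-1; (−1)^{0·-1·8}·(+1)^-1·(-1)^0 = +1.
(627, -53295 / ℚ) ramifies at {5, 11}: a division algebra.

[5, 11]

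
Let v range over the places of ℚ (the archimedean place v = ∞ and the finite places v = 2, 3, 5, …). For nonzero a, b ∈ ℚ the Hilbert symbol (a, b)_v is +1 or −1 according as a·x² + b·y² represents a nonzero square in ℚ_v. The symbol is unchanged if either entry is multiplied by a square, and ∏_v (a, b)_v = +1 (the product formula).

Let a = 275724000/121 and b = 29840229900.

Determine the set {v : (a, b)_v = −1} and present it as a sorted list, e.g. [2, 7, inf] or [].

Mod squares: a ≡ 8510, b ≡ 299. Check v ∈ {∞, 2, 3, 5, 11, 13, 23, 37}.
v=37: a=37^1·(≡20), b=37^2·(≡30) mod 37; (20|37)=-1, (30|37)=+1; (−1)^{1·2·18}·(-1)^2·(+1)^1 = +1.
v=2: v_2(a)=5, v_2(b)=2; units ≡ 7, 3 (mod 8); ε·ε+αω+βω = 1·1+5·1+2·0 ≡ 0  ⇒  (a,b)_2 = +1.
v=5: a=5^3·(≡2), b=5^2·(≡1) mod 5; (2|5)=-1, (1|5)=+1; (−1)^{3·2·2}·(-1)^2·(+1)^3 = +1.
v=23: a=23^1·(≡13), b=23^1·(≡4) mod 23; (13|23)=+1, (4|23)=+1; (−1)^{1·1·11}·(+1)^1·(+1)^1 = -1.
v=3: a=3^4·(≡2), b=3^6·(≡2) mod 3; (2|3)=-1, (2|3)=-1; (−1)^{4·6·1}·(-1)^6·(-1)^4 = +1.
v=13: a=13^0·(≡8), b=13^1·(≡9) mod 13; (8|13)=-1, (9|13)=+1; (−1)^{0·1·6}·(-1)^1·(+1)^0 = -1.
v=∞: 8510 > 0 and 299 > 0  ⇒  (a,b)_∞ = +1.
v=11: a=11^-2·(≡2), b=11^0·(≡8) mod 11; (2|11)=-1, (8|11)=-1; (−1)^{-2·0·5}·(-1)^0·(-1)^-2 = +1.
(8510, 299 / ℚ) ramifies at {13, 23}: a division algebra.

[13, 23]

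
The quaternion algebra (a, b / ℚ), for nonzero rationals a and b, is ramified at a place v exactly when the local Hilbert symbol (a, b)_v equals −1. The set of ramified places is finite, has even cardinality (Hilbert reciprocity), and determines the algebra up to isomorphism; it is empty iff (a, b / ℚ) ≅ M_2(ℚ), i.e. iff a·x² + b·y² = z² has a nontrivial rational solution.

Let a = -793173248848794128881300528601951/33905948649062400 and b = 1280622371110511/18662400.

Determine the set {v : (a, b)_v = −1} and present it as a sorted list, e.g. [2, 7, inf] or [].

Mod squares: a ≡ -4199, b ≡ 359879. Check v ∈ {∞, 2, 3, 5, 11, 13, 17, 19, 29, 31, 37, 47}.
v=3: a=3^-10·(≡1), b=3^-6·(≡2) mod 3; (1|3)=+1, (2|3)=-1; (−1)^{-10·-6·1}·(+1)^-6·(-1)^-10 = +1.
v=5: a=5^-2·(≡4), b=5^-2·(≡1) mod 5; (4|5)=+1, (1|5)=+1; (−1)^{-2·-2·2}·(+1)^-2·(+1)^-2 = +1.
v=29: a=29^2·(≡9), b=29^2·(≡14) mod 29; (9|29)=+1, (14|29)=-1; (−1)^{2·2·14}·(+1)^2·(-1)^2 = +1.
v=19: a=19^1·(≡1), b=19^1·(≡17) mod 19; (1|19)=+1, (17|19)=+1; (−1)^{1·1·9}·(+1)^1·(+1)^1 = -1.
v=11: a=11^10·(≡1), b=11^4·(≡5) mod 11; (1|11)=+1, (5|11)=+1; (−1)^{10·4·5}·(+1)^4·(+1)^10 = +1.
v=47: a=47^2·(≡40), b=47^1·(≡22) mod 47; (40|47)=-1, (22|47)=-1; (−1)^{2·1·23}·(-1)^1·(-1)^2 = -1.
v=2: v_2(a)=-24, v_2(b)=-10; units ≡ 1, 7 (mod 8); ε·ε+αω+βω = 0·1+-24·0+-10·0 ≡ 0  ⇒  (a,b)_2 = +1.
v=∞: -4199 < 0 and 359879 > 0  ⇒  (a,b)_∞ = +1.
v=13: a=13^3·(≡11), b=13^1·(≡6) mod 13; (11|13)=-1, (6|13)=-1; (−1)^{3·1·6}·(-1)^1·(-1)^3 = +1.
v=31: a=31^2·(≡30), b=31^1·(≡29) mod 31; (30|31)=-1, (29|31)=-1; (−1)^{2·1·15}·(-1)^1·(-1)^2 = -1.
v=37: a=37^-2·(≡14), b=37^0·(≡17) mod 37; (14|37)=-1, (17|37)=-1; (−1)^{-2·0·18}·(-1)^0·(-1)^-2 = +1.
v=17: a=17^7·(≡15), b=17^2·(≡14) mod 17; (15|17)=+1, (14|17)=-1; (−1)^{7·2·8}·(+1)^2·(-1)^7 = -1.
(-4199, 359879 / ℚ) ramifies at {17, 19, 31, 47}: a division algebra.

[17, 19, 31, 47]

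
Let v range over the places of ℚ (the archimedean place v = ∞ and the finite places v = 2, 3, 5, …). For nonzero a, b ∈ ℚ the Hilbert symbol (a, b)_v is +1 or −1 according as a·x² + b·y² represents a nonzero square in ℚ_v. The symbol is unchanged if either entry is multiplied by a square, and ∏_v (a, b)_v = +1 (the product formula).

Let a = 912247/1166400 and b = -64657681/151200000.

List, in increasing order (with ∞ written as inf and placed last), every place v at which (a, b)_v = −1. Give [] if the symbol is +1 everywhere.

[2, 5]

Mod squares: a ≡ 7, b ≡ -105. Check v ∈ {∞, 2, 3, 5, 7, 11, 17, 19, 43}.
v=5: a=5^-2·(≡2), b=5^-5·(≡1) mod 5; (2|5)=-1, (1|5)=+1; (−1)^{-2·-5·2}·(-1)^-5·(+1)^-2 = -1.
v=17: a=17^0·(≡6), b=17^2·(≡10) mod 17; (6|17)=-1, (10|17)=-1; (−1)^{0·2·8}·(-1)^2·(-1)^0 = +1.
v=2: v_2(a)=-6, v_2(b)=-8; units ≡ 7, 7 (mod 8); ε·ε+αω+βω = 1·1+-6·0+-8·0 ≡ 1  ⇒  (a,b)_2 = -1.
v=11: a=11^0·(≡7), b=11^2·(≡5) mod 11; (7|11)=-1, (5|11)=+1; (−1)^{0·2·5}·(-1)^2·(+1)^0 = +1.
v=19: a=19^4·(≡5), b=19^0·(≡7) mod 19; (5|19)=+1, (7|19)=+1; (−1)^{4·0·9}·(+1)^0·(+1)^4 = +1.
v=3: a=3^-6·(≡1), b=3^-3·(≡1) mod 3; (1|3)=+1, (1|3)=+1; (−1)^{-6·-3·1}·(+1)^-3·(+1)^-6 = +1.
v=43: a=43^0·(≡19), b=43^2·(≡11) mod 43; (19|43)=-1, (11|43)=+1; (−1)^{0·2·21}·(-1)^2·(+1)^0 = +1.
v=∞: 7 > 0 and -105 < 0  ⇒  (a,b)_∞ = +1.
v=7: a=7^1·(≡4), b=7^-1·(≡5) mod 7; (4|7)=+1, (5|7)=-1; (−1)^{1·-1·3}·(+1)^-1·(-1)^1 = +1.
|Ram(7, -105)| = 2, even; anisotropic at {2, 5}.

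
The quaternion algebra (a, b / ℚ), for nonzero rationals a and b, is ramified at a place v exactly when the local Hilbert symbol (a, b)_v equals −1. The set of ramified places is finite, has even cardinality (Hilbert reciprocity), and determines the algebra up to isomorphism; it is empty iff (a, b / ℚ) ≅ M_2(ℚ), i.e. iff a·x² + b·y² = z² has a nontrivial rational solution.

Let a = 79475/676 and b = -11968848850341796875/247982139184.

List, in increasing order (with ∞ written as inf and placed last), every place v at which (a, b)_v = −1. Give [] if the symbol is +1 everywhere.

[2, 11]

Mod squares: a ≡ 11, b ≡ -209. Check v ∈ {∞, 2, 3, 5, 7, 11, 13, 17, 19}.
v=7: a=7^0·(≡1), b=7^2·(≡2) mod 7; (1|7)=+1, (2|7)=+1; (−1)^{0·2·3}·(+1)^2·(+1)^0 = +1.
v=2: v_2(a)=-2, v_2(b)=-4; units ≡ 3, 7 (mod 8); ε·ε+αω+βω = 1·1+-2·0+-4·1 ≡ 1  ⇒  (a,b)_2 = -1.
v=∞: 11 > 0 and -209 < 0  ⇒  (a,b)_∞ = +1.
v=11: a=11^1·(≡4), b=11^3·(≡5) mod 11; (4|11)=+1, (5|11)=+1; (−1)^{1·3·5}·(+1)^3·(+1)^1 = -1.
v=13: a=13^-2·(≡8), b=13^-8·(≡9) mod 13; (8|13)=-1, (9|13)=+1; (−1)^{-2·-8·6}·(-1)^-8·(+1)^-2 = +1.
v=3: a=3^0·(≡2), b=3^2·(≡1) mod 3; (2|3)=-1, (1|3)=+1; (−1)^{0·2·1}·(-1)^2·(+1)^0 = +1.
v=17: a=17^2·(≡12), b=17^4·(≡7) mod 17; (12|17)=-1, (7|17)=-1; (−1)^{2·4·8}·(-1)^4·(-1)^2 = +1.
v=19: a=19^0·(≡5), b=19^-1·(≡2) mod 19; (5|19)=+1, (2|19)=-1; (−1)^{0·-1·9}·(+1)^-1·(-1)^0 = +1.
v=5: a=5^2·(≡4), b=5^12·(≡1) mod 5; (4|5)=+1, (1|5)=+1; (−1)^{2·12·2}·(+1)^12·(+1)^2 = +1.
Ram(11, -209) = {2, 11}; no ℚ_2-point on the conic.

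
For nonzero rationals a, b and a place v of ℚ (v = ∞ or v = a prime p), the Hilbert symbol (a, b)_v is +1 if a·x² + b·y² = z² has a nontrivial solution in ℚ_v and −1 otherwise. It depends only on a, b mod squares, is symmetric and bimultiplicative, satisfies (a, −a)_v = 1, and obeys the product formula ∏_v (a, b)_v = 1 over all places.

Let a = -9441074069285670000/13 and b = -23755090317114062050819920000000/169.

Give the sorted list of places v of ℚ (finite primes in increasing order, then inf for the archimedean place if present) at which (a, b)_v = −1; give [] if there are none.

(a, b) ≡ (-12259, -1667645) mod (ℚ^×)²; places V = {2, 3, 5, 7, 13, 23, 29, 31, 41, 53, ∞}.
(a,b)_23: α=1, u≡5; β=2, v≡9 (mod 23); (5|23)=-1, (9|23)=+1; sign (−1)^0·-1^2·+1^1 = +1.
(a,b)_53: α=2, u≡37; β=3, v≡6 (mod 53); (37|53)=+1, (6|53)=+1; sign (−1)^0·+1^3·+1^2 = +1.
(a,b)_3: α=2, u≡2; β=2, v≡1 (mod 3); (2|3)=-1, (1|3)=+1; sign (−1)^0·-1^2·+1^2 = +1.
(a,b)_31: α=2, u≡3; β=3, v≡12 (mod 31); (3|31)=-1, (12|31)=-1; sign (−1)^0·-1^3·-1^2 = -1.
(a,b)_41: α=1, u≡19; β=2, v≡26 (mod 41); (19|41)=-1, (26|41)=-1; sign (−1)^0·-1^2·-1^1 = -1.
(a,b)_29: α=2, u≡15; β=3, v≡21 (mod 29); (15|29)=-1, (21|29)=-1; sign (−1)^0·-1^3·-1^2 = -1.
(a,b)_5: α=4, u≡1; β=7, v≡1 (mod 5); (1|5)=+1, (1|5)=+1; sign (−1)^0·+1^7·+1^4 = +1.
(a,b)_2: α=4, β=10; u≡5, v≡3 (mod 8); ε(u)ε(v)=0·1, αω(v)=4·1, βω(u)=10·1; sum ≡ 0  ⇒  +1.
(a,b)_∞: sgn(-12259)=−, sgn(-1667645)=−, so -1.
(a,b)_7: α=2, u≡6; β=3, v≡3 (mod 7); (6|7)=-1, (3|7)=-1; sign (−1)^0·-1^3·-1^2 = -1.
(a,b)_13: α=-1, u≡6; β=-2, v≡2 (mod 13); (6|13)=-1, (2|13)=-1; sign (−1)^0·-1^-2·-1^-1 = -1.
Ram(-12259, -1667645) = {7, 13, 29, 31, 41, ∞}; no ℚ_7-point on the conic.

[7, 13, 29, 31, 41, inf]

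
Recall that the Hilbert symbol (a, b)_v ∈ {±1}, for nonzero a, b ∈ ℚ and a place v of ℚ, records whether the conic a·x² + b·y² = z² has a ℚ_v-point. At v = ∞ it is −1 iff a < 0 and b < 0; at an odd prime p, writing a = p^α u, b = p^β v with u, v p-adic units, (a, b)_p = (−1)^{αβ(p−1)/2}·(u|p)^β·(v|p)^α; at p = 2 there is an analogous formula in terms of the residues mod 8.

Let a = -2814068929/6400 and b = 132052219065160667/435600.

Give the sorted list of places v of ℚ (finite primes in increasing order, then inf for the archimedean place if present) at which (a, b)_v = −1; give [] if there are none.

[2, 7, 23, 31, 37, 47]

(a, b) ≡ (-5319601, 8740104443) mod (ℚ^×)²; places V = {2, 3, 5, 7, 11, 13, 19, 23, 31, 37, 47, 53, ∞}.
(a,b)_13: α=0, u≡1; β=4, v≡5 (mod 13); (1|13)=+1, (5|13)=-1; sign (−1)^0·+1^4·-1^0 = +1.
(a,b)_11: α=0, u≡6; β=-2, v≡3 (mod 11); (6|11)=-1, (3|11)=+1; sign (−1)^0·-1^-2·+1^0 = +1.
(a,b)_53: α=0, u≡17; β=1, v≡12 (mod 53); (17|53)=+1, (12|53)=-1; sign (−1)^0·+1^1·-1^0 = +1.
(a,b)_23: α=3, u≡4; β=3, v≡9 (mod 23); (4|23)=+1, (9|23)=+1; sign (−1)^1·+1^3·+1^3 = -1.
(a,b)_47: α=1, u≡13; β=1, v≡19 (mod 47); (13|47)=-1, (19|47)=-1; sign (−1)^1·-1^1·-1^1 = -1.
(a,b)_3: α=0, u≡2; β=-2, v≡2 (mod 3); (2|3)=-1, (2|3)=-1; sign (−1)^0·-1^-2·-1^0 = +1.
(a,b)_∞: sgn(-5319601)=−, sgn(8740104443)=+, so +1.
(a,b)_7: α=1, u≡3; β=1, v≡3 (mod 7); (3|7)=-1, (3|7)=-1; sign (−1)^1·-1^1·-1^1 = -1.
(a,b)_37: α=1, u≡12; β=1, v≡22 (mod 37); (12|37)=+1, (22|37)=-1; sign (−1)^0·+1^1·-1^1 = -1.
(a,b)_19: α=1, u≡5; β=1, v≡14 (mod 19); (5|19)=+1, (14|19)=-1; sign (−1)^1·+1^1·-1^1 = +1.
(a,b)_5: α=-2, u≡1; β=-2, v≡3 (mod 5); (1|5)=+1, (3|5)=-1; sign (−1)^0·+1^-2·-1^-2 = +1.
(a,b)_31: α=0, u≡22; β=1, v≡15 (mod 31); (22|31)=-1, (15|31)=-1; sign (−1)^0·-1^1·-1^0 = -1.
(a,b)_2: α=-8, β=-4; u≡7, v≡3 (mod 8); ε(u)ε(v)=1·1, αω(v)=-8·1, βω(u)=-4·0; sum ≡ 1  ⇒  -1.
(-5319601, 8740104443 / ℚ) ramifies at {2, 7, 23, 31, 37, 47}: a division algebra.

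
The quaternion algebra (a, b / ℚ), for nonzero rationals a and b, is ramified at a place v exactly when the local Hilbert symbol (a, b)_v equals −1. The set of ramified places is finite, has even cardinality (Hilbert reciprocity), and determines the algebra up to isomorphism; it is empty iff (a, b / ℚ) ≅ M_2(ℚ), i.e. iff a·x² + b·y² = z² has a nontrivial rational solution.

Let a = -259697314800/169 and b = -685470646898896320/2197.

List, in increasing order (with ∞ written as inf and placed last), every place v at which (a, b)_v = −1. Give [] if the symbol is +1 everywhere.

(a, b) ≡ (-23, -115115) mod (ℚ^×)²; places V = {2, 3, 5, 7, 11, 13, 23, ∞}.
(a,b)_13: α=-2, u≡12; β=-3, v≡6 (mod 13); (12|13)=+1, (6|13)=-1; sign (−1)^0·+1^-3·-1^-2 = +1.
(a,b)_7: α=2, u≡3; β=3, v≡6 (mod 7); (3|7)=-1, (6|7)=-1; sign (−1)^0·-1^3·-1^2 = -1.
(a,b)_23: α=3, u≡19; β=5, v≡16 (mod 23); (19|23)=-1, (16|23)=+1; sign (−1)^1·-1^5·+1^3 = +1.
(a,b)_2: α=4, β=6; u≡1, v≡5 (mod 8); ε(u)ε(v)=0·0, αω(v)=4·1, βω(u)=6·0; sum ≡ 0  ⇒  +1.
(a,b)_∞: sgn(-23)=−, sgn(-115115)=−, so -1.
(a,b)_5: α=2, u≡2; β=1, v≡3 (mod 5); (2|5)=-1, (3|5)=-1; sign (−1)^0·-1^1·-1^2 = -1.
(a,b)_3: α=2, u≡1; β=6, v≡1 (mod 3); (1|3)=+1, (1|3)=+1; sign (−1)^0·+1^6·+1^2 = +1.
(a,b)_11: α=2, u≡10; β=3, v≡2 (mod 11); (10|11)=-1, (2|11)=-1; sign (−1)^0·-1^3·-1^2 = -1.
|Ram(-23, -115115)| = 4, even; anisotropic at {5, 7, 11, ∞}.

[5, 7, 11, inf]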